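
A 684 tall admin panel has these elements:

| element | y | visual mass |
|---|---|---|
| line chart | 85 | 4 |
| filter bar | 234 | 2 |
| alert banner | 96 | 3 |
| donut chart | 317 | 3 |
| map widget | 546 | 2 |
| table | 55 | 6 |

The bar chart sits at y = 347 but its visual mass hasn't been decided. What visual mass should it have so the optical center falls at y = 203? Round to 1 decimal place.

Existing Σw = 20 (4 + 2 + 3 + 3 + 2 + 6); existing moment 4·85 + 2·234 + 3·96 + 3·317 + 2·546 + 6·55 = 3469.
For the centroid to hit 203: (3469 + w·347) / (20 + w) = 203.
So w = (203·20 − 3469)/(347 − 203) = 591/144 ≈ 4.10.

w ≈ 4.1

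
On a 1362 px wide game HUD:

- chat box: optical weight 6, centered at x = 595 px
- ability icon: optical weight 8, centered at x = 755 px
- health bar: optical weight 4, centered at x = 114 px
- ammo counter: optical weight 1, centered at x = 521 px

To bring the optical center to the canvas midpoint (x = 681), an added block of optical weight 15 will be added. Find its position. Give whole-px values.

New total weight: (6 + 8 + 4 + 1) + 15 = 34.
x: need Σw·x = 34·681 = 23154. Existing = 6·595 + 8·755 + 4·114 + 1·521 = 10587. Remainder 12567 / 15 ≈ 837.80.

x ≈ 838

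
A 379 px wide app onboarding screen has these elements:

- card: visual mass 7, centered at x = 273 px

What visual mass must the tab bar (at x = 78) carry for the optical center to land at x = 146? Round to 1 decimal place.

Known: weight 7 with moment 7·273 = 1911.
Set Σw·x/Σw = 146: (1911 + 78w) = 146·(7 + w).
Solving: w = (146·7 − 1911) / (78 − 146) = -889 / -68 ≈ 13.07.

w ≈ 13.1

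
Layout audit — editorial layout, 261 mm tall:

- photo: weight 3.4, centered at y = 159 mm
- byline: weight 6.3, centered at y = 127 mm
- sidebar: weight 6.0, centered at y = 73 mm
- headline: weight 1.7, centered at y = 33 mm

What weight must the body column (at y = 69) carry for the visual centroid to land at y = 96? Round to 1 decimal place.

Known weights sum to 3.4 + 6.3 + 6.0 + 1.7 = 17.4; their moment is 3.4·159 + 6.3·127 + 6.0·73 + 1.7·33 = 1834.8.
Balance at y = 96 requires (1834.8 + w·69) / (17.4 + w) = 96.
Rearranging, w·(69 − 96) = 96·17.4 − 1834.8 = -164.4, so w ≈ -164.4/-27 = 6.09.

w ≈ 6.1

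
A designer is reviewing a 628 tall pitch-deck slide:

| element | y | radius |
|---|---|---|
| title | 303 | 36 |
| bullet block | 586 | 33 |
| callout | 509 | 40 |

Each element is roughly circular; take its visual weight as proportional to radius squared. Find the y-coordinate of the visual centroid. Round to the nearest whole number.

Weights ∝ r²: title 36² = 1296, bullet block 33² = 1089, callout 40² = 1600; Σw = 3985.
y: (1296·303 + 1089·586 + 1600·509) / 3985 = 1845242 / 3985 ≈ 463.05

y ≈ 463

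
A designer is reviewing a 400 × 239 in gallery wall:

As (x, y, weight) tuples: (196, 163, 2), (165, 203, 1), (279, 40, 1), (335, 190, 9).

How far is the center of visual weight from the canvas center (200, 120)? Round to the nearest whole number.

≈ 111 in

Total weight = 2 + 1 + 1 + 9 = 13.
x-moment: 2·196 + 1·165 + 1·279 + 9·335 = 3851; centroid 3851/13 ≈ 296.23.
y-moment: 2·163 + 1·203 + 1·40 + 9·190 = 2279; centroid 2279/13 ≈ 175.31.
From (200, 120): dx = 96.23, dy = 55.31, so the distance is √(dx²+dy²) ≈ 110.99.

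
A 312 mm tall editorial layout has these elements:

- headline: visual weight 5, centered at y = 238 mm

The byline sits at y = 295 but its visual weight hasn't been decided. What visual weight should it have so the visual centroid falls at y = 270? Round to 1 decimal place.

w ≈ 6.4

Known: weight 5 with moment 5·238 = 1190.
Balance at y = 270 requires (1190 + w·295) / (5 + w) = 270.
So w = (270·5 − 1190)/(295 − 270) = 160/25 ≈ 6.40.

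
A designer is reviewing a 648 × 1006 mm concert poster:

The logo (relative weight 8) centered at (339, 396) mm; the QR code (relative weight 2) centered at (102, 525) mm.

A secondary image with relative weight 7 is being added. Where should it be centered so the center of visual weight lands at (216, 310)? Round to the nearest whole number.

With the secondary image, Σw becomes 8 + 2 + 7 = 17.
Along x: (2916 + 7·x) / 17 = 216 (existing moment 8·339 + 2·102 = 2916) ⇒ x = (3672 − 2916) / 7 ≈ 108.00.
Along y: (4218 + 7·y) / 17 = 310 (existing moment 8·396 + 2·525 = 4218) ⇒ y = (5270 − 4218) / 7 ≈ 150.29.

(108, 150)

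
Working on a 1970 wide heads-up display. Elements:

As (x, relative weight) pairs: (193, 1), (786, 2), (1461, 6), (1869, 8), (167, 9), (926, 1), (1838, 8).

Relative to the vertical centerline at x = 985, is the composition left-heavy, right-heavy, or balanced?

right-heavy

Σw = 1 + 2 + 6 + 8 + 9 + 1 + 8 = 35.
x: moment 42616 / weight 35 ≈ 1217.60
1217.6 lies right of the midline 985, so the layout is right-heavy.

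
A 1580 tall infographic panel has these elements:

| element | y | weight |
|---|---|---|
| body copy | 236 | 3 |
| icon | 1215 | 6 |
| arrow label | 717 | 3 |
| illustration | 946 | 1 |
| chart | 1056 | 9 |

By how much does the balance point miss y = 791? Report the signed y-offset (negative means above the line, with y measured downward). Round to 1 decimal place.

≈ 145.3

Σw = 3 + 6 + 3 + 1 + 9 = 22.
Σw·y = 3·236 + 6·1215 + 3·717 + 1·946 + 9·1056 = 20599, so ȳ = 20599/22 ≈ 936.32.
Against y = 791, that's 936.32 − 791 = 145.32.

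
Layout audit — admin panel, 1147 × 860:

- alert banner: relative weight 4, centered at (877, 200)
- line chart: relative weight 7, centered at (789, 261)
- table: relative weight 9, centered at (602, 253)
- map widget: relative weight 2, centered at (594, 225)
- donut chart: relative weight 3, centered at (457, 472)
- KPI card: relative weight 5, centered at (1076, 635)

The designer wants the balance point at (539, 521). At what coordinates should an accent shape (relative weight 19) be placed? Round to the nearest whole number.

After adding the accent shape, total weight = 4 + 7 + 9 + 2 + 3 + 5 + 19 = 49.
x: need Σw·x = 49·539 = 26411. Existing = 4·877 + 7·789 + 9·602 + 2·594 + 3·457 + 5·1076 = 22388. Remainder 4023 / 19 ≈ 211.74.
y: need Σw·y = 49·521 = 25529. Existing = 4·200 + 7·261 + 9·253 + 2·225 + 3·472 + 5·635 = 9945. Remainder 15584 / 19 ≈ 820.21.

(212, 820)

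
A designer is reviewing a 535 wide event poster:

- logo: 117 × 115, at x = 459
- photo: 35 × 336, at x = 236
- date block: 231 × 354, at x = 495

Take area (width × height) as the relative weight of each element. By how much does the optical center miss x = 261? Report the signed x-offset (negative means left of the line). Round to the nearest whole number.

≈ 201

Taking area as weight: logo 117·115 = 13455, photo 35·336 = 11760, date block 231·354 = 81774. Sum 106989.
x: (13455·459 + 11760·236 + 81774·495) / 106989 = 49429335 / 106989 ≈ 462.00
Against x = 261, that's 462.00 − 261 = 201.00.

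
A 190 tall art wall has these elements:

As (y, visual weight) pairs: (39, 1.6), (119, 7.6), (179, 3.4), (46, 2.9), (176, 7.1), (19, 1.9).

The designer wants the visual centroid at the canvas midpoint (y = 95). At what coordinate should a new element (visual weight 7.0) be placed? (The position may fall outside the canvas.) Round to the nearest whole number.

New total weight: (1.6 + 7.6 + 3.4 + 2.9 + 7.1 + 1.9) + 7.0 = 31.5.
Along y: (2994.5 + 7.0·y) / 31.5 = 95 (existing moment 1.6·39 + 7.6·119 + 3.4·179 + 2.9·46 + 7.1·176 + 1.9·19 = 2994.5) ⇒ y = (2992.5 − 2994.5) / 7.0 ≈ -0.29.

y ≈ 0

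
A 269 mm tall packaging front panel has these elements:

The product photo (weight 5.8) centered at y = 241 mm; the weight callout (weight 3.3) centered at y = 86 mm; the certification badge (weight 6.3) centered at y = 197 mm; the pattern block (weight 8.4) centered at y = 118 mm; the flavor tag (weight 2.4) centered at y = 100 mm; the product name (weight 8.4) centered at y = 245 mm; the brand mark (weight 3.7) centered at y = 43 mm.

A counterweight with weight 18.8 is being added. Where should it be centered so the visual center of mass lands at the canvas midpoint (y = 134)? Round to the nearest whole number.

y ≈ 68

With the counterweight, Σw becomes 5.8 + 3.3 + 6.3 + 8.4 + 2.4 + 8.4 + 3.7 + 18.8 = 57.1.
y: target moment 57.1×134 = 7651.4; current 5.8·241 + 3.3·86 + 6.3·197 + 8.4·118 + 2.4·100 + 8.4·245 + 3.7·43 = 6371.0; the counterweight supplies 1280.4, so y = 1280.4/18.8 ≈ 68.11.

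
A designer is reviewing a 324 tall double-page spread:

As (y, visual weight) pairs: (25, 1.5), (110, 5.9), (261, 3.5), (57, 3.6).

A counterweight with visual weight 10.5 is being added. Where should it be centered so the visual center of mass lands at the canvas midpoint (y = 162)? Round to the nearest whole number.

With the counterweight, Σw becomes 1.5 + 5.9 + 3.5 + 3.6 + 10.5 = 25.0.
y: need Σw·y = 25.0·162 = 4050.0. Existing = 1.5·25 + 5.9·110 + 3.5·261 + 3.6·57 = 1805.2. Remainder 2244.8 / 10.5 ≈ 213.79.

y ≈ 214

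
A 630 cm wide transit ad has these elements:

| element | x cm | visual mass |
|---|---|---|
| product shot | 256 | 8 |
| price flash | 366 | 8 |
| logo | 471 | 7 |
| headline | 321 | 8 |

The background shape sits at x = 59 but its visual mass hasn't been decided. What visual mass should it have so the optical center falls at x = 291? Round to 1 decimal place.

Fixed elements: Σw = 8 + 8 + 7 + 8 = 31, Σw·x = 8·256 + 8·366 + 7·471 + 8·321 = 10841.
Balance at x = 291 requires (10841 + w·59) / (31 + w) = 291.
Solving: w = (291·31 − 10841) / (59 − 291) = -1820 / -232 ≈ 7.84.

w ≈ 7.8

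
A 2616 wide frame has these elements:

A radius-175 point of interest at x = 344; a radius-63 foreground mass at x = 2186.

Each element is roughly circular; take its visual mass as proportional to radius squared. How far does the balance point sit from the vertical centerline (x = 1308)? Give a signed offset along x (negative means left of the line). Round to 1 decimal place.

Weights ∝ r²: point of interest 175² = 30625, foreground mass 63² = 3969; Σw = 34594.
x: (30625·344 + 3969·2186) / 34594 = 19211234 / 34594 ≈ 555.33
Difference: 555.33 − 1308 ≈ -752.67.

≈ -752.7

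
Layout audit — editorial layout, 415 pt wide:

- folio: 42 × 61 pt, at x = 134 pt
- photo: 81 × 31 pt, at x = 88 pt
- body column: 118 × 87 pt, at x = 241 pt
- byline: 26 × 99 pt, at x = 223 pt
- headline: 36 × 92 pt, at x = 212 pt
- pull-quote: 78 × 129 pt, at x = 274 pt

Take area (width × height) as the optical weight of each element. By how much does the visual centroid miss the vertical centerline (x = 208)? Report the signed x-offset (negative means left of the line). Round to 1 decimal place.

≈ 18.0 pt

Areas → weights: folio 42·61 = 2562, photo 81·31 = 2511, body column 118·87 = 10266, byline 26·99 = 2574, headline 36·92 = 3312, pull-quote 78·129 = 10062; Σw = 31287.
x: (2562·134 + 2511·88 + 10266·241 + 2574·223 + 3312·212 + 10062·274) / 31287 = 7071516 / 31287 ≈ 226.02
Offset from x = 208: 226.02 − 208 ≈ 18.02.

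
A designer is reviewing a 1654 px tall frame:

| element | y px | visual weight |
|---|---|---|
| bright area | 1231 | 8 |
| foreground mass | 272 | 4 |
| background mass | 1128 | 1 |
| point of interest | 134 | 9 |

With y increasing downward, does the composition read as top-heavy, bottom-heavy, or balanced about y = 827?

Total weight = 8 + 4 + 1 + 9 = 22.
y-moment: 8·1231 + 4·272 + 1·1128 + 9·134 = 13270; centroid 13270/22 ≈ 603.18.
603.2 lies above (smaller y than) the midline 827, so the layout is top-heavy.

top-heavy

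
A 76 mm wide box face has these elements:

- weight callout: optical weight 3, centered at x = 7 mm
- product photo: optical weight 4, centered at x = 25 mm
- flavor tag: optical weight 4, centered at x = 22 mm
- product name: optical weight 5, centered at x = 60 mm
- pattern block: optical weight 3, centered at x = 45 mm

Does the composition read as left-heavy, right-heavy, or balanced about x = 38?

Weights sum to 3 + 4 + 4 + 5 + 3 = 19.
x-moment: 3·7 + 4·25 + 4·22 + 5·60 + 3·45 = 644; centroid 644/19 ≈ 33.89.
33.9 vs midline 38 → left-heavy.

left-heavy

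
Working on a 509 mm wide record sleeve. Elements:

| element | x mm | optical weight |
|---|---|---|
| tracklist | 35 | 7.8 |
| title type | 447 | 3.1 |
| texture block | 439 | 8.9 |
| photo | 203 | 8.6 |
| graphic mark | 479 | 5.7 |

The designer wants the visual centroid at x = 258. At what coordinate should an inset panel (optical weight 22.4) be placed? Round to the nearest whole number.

With the inset panel, Σw becomes 7.8 + 3.1 + 8.9 + 8.6 + 5.7 + 22.4 = 56.5.
x: need Σw·x = 56.5·258 = 14577.0. Existing = 7.8·35 + 3.1·447 + 8.9·439 + 8.6·203 + 5.7·479 = 10041.9. Remainder 4535.1 / 22.4 ≈ 202.46.

x ≈ 202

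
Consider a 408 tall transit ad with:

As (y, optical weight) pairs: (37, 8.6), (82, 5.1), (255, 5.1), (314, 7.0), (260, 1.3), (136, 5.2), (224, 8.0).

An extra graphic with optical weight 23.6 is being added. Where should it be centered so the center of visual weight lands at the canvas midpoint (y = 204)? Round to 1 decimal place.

New total weight: (8.6 + 5.1 + 5.1 + 7.0 + 1.3 + 5.2 + 8.0) + 23.6 = 63.9.
y: need Σw·y = 63.9·204 = 13035.6. Existing = 8.6·37 + 5.1·82 + 5.1·255 + 7.0·314 + 1.3·260 + 5.2·136 + 8.0·224 = 7072.1. Remainder 5963.5 / 23.6 ≈ 252.69.

y ≈ 252.7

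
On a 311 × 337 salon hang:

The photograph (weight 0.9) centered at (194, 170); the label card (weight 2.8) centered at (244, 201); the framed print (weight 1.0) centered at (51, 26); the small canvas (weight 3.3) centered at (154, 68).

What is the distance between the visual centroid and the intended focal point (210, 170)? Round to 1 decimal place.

Σw = 0.9 + 2.8 + 1.0 + 3.3 = 8.0.
x: (0.9·194 + 2.8·244 + 1.0·51 + 3.3·154) / 8.0 = 1417.0 / 8.0 ≈ 177.12
y: (0.9·170 + 2.8·201 + 1.0·26 + 3.3·68) / 8.0 = 966.2 / 8.0 ≈ 120.77
From (210, 170): dx = -32.88, dy = -49.23, so the distance is √(dx²+dy²) ≈ 59.19.

≈ 59.2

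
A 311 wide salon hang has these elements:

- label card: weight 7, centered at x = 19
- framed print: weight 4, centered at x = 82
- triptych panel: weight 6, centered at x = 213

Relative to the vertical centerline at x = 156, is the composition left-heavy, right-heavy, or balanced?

left-heavy

Weights sum to 7 + 4 + 6 = 17.
Σw·x = 7·19 + 4·82 + 6·213 = 1739, so x̄ = 1739/17 ≈ 102.29.
Since 102.3 is left of 156, the composition reads left-heavy.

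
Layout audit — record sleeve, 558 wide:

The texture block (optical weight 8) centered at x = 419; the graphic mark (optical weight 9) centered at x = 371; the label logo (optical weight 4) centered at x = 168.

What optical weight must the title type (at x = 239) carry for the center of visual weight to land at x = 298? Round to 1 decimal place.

w ≈ 18.7

Known weights sum to 8 + 9 + 4 = 21; their moment is 8·419 + 9·371 + 4·168 = 7363.
Set Σw·x/Σw = 298: (7363 + 239w) = 298·(21 + w).
So w = (298·21 − 7363)/(239 − 298) = -1105/-59 ≈ 18.73.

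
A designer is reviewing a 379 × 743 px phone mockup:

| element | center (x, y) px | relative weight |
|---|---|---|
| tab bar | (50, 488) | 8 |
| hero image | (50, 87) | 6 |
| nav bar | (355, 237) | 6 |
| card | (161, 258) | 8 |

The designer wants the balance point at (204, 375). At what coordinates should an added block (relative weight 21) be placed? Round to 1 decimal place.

With the added block, Σw becomes 8 + 6 + 6 + 8 + 21 = 49.
x: need Σw·x = 49·204 = 9996. Existing = 8·50 + 6·50 + 6·355 + 8·161 = 4118. Remainder 5878 / 21 ≈ 279.90.
y: need Σw·y = 49·375 = 18375. Existing = 8·488 + 6·87 + 6·237 + 8·258 = 7912. Remainder 10463 / 21 ≈ 498.24.

(279.9, 498.2)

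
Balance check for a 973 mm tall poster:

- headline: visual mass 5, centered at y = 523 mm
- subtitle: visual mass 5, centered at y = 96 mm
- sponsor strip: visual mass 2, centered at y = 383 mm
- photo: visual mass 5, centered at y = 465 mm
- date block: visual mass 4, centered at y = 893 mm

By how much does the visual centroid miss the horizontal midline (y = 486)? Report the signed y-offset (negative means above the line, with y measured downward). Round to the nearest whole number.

Total weight = 5 + 5 + 2 + 5 + 4 = 21.
y-moment: 5·523 + 5·96 + 2·383 + 5·465 + 4·893 = 9758; centroid 9758/21 ≈ 464.67.
Offset from y = 486: 464.67 − 486 ≈ -21.33.

≈ -21 mm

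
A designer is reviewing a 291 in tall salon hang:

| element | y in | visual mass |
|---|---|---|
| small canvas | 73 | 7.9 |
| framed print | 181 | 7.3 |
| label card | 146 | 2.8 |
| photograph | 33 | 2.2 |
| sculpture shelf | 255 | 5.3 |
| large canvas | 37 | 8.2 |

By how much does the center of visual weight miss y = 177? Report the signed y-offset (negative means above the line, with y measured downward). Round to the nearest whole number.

≈ -57 in

Total weight = 7.9 + 7.3 + 2.8 + 2.2 + 5.3 + 8.2 = 33.7.
Σw·y = 7.9·73 + 7.3·181 + 2.8·146 + 2.2·33 + 5.3·255 + 8.2·37 = 4034.3, so ȳ = 4034.3/33.7 ≈ 119.71.
Difference: 119.71 − 177 ≈ -57.29.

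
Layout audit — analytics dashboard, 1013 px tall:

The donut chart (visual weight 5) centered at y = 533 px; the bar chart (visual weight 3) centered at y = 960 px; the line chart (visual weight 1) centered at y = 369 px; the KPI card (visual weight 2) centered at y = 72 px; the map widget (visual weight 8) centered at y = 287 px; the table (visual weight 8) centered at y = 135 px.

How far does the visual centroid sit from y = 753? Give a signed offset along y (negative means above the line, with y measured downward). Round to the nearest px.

≈ -404 px

Total weight = 5 + 3 + 1 + 2 + 8 + 8 = 27.
y: moment 9434 / weight 27 ≈ 349.41
Offset from y = 753: 349.41 − 753 ≈ -403.59.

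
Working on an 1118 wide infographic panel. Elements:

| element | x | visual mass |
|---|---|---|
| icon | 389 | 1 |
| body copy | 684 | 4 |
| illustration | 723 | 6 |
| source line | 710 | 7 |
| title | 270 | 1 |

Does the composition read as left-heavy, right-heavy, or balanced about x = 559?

Total weight = 1 + 4 + 6 + 7 + 1 = 19.
Σw·x = 1·389 + 4·684 + 6·723 + 7·710 + 1·270 = 12703, so x̄ = 12703/19 ≈ 668.58.
Since 668.6 is right of 559, the composition reads right-heavy.

right-heavy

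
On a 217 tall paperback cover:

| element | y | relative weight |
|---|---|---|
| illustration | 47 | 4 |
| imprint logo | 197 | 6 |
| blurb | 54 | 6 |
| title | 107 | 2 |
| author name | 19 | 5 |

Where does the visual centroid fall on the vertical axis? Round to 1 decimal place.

Total weight = 4 + 6 + 6 + 2 + 5 = 23.
y: (4·47 + 6·197 + 6·54 + 2·107 + 5·19) / 23 = 2003 / 23 ≈ 87.09

y ≈ 87.1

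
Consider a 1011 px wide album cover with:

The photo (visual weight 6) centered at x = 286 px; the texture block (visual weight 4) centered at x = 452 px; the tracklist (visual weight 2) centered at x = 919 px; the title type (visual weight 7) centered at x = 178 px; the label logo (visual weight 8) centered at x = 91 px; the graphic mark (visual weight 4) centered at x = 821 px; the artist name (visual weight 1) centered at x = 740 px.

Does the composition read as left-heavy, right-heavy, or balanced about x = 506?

Total weight = 6 + 4 + 2 + 7 + 8 + 4 + 1 = 32.
x: moment 11360 / weight 32 ≈ 355.00
355.0 lies left of the midline 506, so the layout is left-heavy.

left-heavy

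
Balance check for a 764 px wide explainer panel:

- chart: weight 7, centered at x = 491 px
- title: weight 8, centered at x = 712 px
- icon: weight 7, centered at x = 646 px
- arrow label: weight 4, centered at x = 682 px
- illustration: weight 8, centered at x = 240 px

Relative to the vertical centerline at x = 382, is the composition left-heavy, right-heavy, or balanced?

Total weight = 7 + 8 + 7 + 4 + 8 = 34.
Σw·x = 7·491 + 8·712 + 7·646 + 4·682 + 8·240 = 18303, so x̄ = 18303/34 ≈ 538.32.
538.3 vs midline 382 → right-heavy.

right-heavy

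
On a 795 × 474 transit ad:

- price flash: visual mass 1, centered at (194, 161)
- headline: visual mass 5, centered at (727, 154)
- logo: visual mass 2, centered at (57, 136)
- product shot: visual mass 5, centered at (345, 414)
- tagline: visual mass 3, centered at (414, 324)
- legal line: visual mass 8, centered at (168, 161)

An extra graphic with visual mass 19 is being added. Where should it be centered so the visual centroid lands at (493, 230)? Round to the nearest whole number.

(681, 229)

New total weight: (1 + 5 + 2 + 5 + 3 + 8) + 19 = 43.
x: target moment 43×493 = 21199; current 1·194 + 5·727 + 2·57 + 5·345 + 3·414 + 8·168 = 8254; the extra graphic supplies 12945, so x = 12945/19 ≈ 681.32.
y: target moment 43×230 = 9890; current 1·161 + 5·154 + 2·136 + 5·414 + 3·324 + 8·161 = 5533; the extra graphic supplies 4357, so y = 4357/19 ≈ 229.32.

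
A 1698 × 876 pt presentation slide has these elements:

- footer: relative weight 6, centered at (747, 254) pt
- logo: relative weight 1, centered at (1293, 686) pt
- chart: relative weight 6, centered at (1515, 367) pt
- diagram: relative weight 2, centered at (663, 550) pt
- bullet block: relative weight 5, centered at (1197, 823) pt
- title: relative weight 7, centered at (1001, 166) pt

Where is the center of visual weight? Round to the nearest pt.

Weights sum to 6 + 1 + 6 + 2 + 5 + 7 = 27.
x: (6·747 + 1·1293 + 6·1515 + 2·663 + 5·1197 + 7·1001) / 27 = 29183 / 27 ≈ 1080.85
y: (6·254 + 1·686 + 6·367 + 2·550 + 5·823 + 7·166) / 27 = 10789 / 27 ≈ 399.59

(1081, 400)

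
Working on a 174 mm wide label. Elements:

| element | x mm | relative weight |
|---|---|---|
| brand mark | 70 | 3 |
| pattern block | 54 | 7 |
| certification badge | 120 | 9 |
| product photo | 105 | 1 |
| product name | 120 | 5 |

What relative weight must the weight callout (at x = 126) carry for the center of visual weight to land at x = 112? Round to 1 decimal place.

Known weights sum to 3 + 7 + 9 + 1 + 5 = 25; their moment is 3·70 + 7·54 + 9·120 + 1·105 + 5·120 = 2373.
Balance at x = 112 requires (2373 + w·126) / (25 + w) = 112.
So w = (112·25 − 2373)/(126 − 112) = 427/14 ≈ 30.50.

w ≈ 30.5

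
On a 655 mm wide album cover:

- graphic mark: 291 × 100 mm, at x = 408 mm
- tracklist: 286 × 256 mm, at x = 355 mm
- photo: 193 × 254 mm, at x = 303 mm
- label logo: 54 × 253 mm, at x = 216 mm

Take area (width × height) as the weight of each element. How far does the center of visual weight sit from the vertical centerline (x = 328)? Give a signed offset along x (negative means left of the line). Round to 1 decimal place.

Areas → weights: graphic mark 291·100 = 29100, tracklist 286·256 = 73216, photo 193·254 = 49022, label logo 54·253 = 13662; Σw = 165000.
x-moment: 29100·408 + 73216·355 + 49022·303 + 13662·216 = 55669138; centroid 55669138/165000 ≈ 337.39.
Against x = 328, that's 337.39 − 328 = 9.39.

≈ 9.4 mm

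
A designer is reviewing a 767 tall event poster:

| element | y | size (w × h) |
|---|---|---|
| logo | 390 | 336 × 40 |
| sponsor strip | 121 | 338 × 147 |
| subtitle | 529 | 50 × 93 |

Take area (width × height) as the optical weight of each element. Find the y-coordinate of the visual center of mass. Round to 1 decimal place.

Areas: logo 336·40 = 13440, sponsor strip 338·147 = 49686, subtitle 50·93 = 4650. Total weight = 67776.
y: (13440·390 + 49686·121 + 4650·529) / 67776 = 13713456 / 67776 ≈ 202.33

y ≈ 202.3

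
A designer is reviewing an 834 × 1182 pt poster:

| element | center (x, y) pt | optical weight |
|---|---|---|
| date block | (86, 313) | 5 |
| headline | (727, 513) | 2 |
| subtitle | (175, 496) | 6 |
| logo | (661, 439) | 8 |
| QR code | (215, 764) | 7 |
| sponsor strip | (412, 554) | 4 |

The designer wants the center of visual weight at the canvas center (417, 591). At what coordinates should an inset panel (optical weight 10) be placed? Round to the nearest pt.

(614, 818)

New total weight: (5 + 2 + 6 + 8 + 7 + 4) + 10 = 42.
Along x: (11375 + 10·x) / 42 = 417 (existing moment 5·86 + 2·727 + 6·175 + 8·661 + 7·215 + 4·412 = 11375) ⇒ x = (17514 − 11375) / 10 ≈ 613.90.
Along y: (16643 + 10·y) / 42 = 591 (existing moment 5·313 + 2·513 + 6·496 + 8·439 + 7·764 + 4·554 = 16643) ⇒ y = (24822 − 16643) / 10 ≈ 817.90.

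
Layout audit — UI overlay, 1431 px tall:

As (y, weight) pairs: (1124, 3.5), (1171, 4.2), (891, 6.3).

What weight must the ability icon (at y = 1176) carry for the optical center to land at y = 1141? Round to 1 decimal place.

w ≈ 43.1

Fixed elements: Σw = 3.5 + 4.2 + 6.3 = 14.0, Σw·y = 3.5·1124 + 4.2·1171 + 6.3·891 = 14465.5.
For the centroid to hit 1141: (14465.5 + w·1176) / (14.0 + w) = 1141.
Solving: w = (1141·14.0 − 14465.5) / (1176 − 1141) = 1508.5 / 35 ≈ 43.10.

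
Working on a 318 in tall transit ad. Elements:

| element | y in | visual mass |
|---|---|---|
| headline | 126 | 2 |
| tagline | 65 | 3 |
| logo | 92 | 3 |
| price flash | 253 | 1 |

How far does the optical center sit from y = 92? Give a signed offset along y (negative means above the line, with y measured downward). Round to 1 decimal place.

≈ 16.4 in

Weights sum to 2 + 3 + 3 + 1 = 9.
y-moment: 2·126 + 3·65 + 3·92 + 1·253 = 976; centroid 976/9 ≈ 108.44.
Offset from y = 92: 108.44 − 92 ≈ 16.44.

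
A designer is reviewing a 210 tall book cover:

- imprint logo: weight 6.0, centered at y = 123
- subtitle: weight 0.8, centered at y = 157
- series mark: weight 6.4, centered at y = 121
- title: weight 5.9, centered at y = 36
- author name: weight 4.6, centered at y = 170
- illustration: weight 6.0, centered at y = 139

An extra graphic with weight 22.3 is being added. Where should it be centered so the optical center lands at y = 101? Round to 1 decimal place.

y ≈ 80.1

With the extra graphic, Σw becomes 6.0 + 0.8 + 6.4 + 5.9 + 4.6 + 6.0 + 22.3 = 52.0.
Along y: (3466.4 + 22.3·y) / 52.0 = 101 (existing moment 6.0·123 + 0.8·157 + 6.4·121 + 5.9·36 + 4.6·170 + 6.0·139 = 3466.4) ⇒ y = (5252.0 − 3466.4) / 22.3 ≈ 80.07.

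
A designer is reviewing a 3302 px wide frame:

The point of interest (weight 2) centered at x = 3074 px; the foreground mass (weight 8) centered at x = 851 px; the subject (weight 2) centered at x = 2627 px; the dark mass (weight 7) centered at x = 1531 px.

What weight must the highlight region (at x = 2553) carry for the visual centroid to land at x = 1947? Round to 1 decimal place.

w ≈ 13.3

Known weights sum to 2 + 8 + 2 + 7 = 19; their moment is 2·3074 + 8·851 + 2·2627 + 7·1531 = 28927.
Balance at x = 1947 requires (28927 + w·2553) / (19 + w) = 1947.
Solving: w = (1947·19 − 28927) / (2553 − 1947) = 8066 / 606 ≈ 13.31.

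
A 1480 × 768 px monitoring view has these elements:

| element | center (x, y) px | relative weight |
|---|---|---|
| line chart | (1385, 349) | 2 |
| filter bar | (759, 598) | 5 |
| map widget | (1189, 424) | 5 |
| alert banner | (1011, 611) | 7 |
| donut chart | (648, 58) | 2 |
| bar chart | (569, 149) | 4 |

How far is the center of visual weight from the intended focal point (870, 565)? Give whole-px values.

≈ 145 px

Total weight = 2 + 5 + 5 + 7 + 2 + 4 = 25.
x: (2·1385 + 5·759 + 5·1189 + 7·1011 + 2·648 + 4·569) / 25 = 23159 / 25 ≈ 926.36
y: (2·349 + 5·598 + 5·424 + 7·611 + 2·58 + 4·149) / 25 = 10797 / 25 ≈ 431.88
Relative to (870, 565): Δ = (56.36, -133.12); |Δ| = √(56.36² + -133.12²) ≈ 144.56.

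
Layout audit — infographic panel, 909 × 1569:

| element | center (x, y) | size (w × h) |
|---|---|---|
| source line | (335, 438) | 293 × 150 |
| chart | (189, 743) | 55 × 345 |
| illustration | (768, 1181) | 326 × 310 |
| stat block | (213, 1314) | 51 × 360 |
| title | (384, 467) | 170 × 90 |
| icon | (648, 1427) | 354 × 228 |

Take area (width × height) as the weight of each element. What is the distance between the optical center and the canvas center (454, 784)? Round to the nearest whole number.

≈ 312

Areas: source line 293·150 = 43950, chart 55·345 = 18975, illustration 326·310 = 101060, stat block 51·360 = 18360, title 170·90 = 15300, icon 354·228 = 80712. Total weight = 278357.
x: moment 158010861 / weight 278357 ≈ 567.66
Σw·y = 299146549; ȳ = 299146549/278357 ≈ 1074.69.
Offset from (454, 784): Δx ≈ 113.66, Δy ≈ 290.69; distance = √(Δx² + Δy²) ≈ 312.12.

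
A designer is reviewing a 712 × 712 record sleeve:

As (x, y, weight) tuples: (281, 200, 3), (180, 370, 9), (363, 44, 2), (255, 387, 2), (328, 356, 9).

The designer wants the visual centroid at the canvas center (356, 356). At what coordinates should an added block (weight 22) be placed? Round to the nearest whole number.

After adding the added block, total weight = 3 + 9 + 2 + 2 + 9 + 22 = 47.
x: need Σw·x = 47·356 = 16732. Existing = 3·281 + 9·180 + 2·363 + 2·255 + 9·328 = 6651. Remainder 10081 / 22 ≈ 458.23.
y: need Σw·y = 47·356 = 16732. Existing = 3·200 + 9·370 + 2·44 + 2·387 + 9·356 = 7996. Remainder 8736 / 22 ≈ 397.09.

(458, 397)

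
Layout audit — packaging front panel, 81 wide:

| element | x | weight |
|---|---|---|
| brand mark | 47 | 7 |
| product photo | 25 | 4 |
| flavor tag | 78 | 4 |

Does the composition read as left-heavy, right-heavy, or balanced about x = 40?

Weights sum to 7 + 4 + 4 = 15.
x-moment: 7·47 + 4·25 + 4·78 = 741; centroid 741/15 ≈ 49.40.
Since 49.4 is right of 40, the composition reads right-heavy.

right-heavy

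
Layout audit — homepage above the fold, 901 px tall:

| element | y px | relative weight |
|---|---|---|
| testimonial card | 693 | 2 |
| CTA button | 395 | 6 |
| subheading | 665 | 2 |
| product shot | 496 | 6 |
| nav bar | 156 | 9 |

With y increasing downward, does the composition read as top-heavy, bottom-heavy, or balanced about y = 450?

Weights sum to 2 + 6 + 2 + 6 + 9 = 25.
y-moment: 2·693 + 6·395 + 2·665 + 6·496 + 9·156 = 9466; centroid 9466/25 ≈ 378.64.
Since 378.6 is above (smaller y than) 450, the composition reads top-heavy.

top-heavy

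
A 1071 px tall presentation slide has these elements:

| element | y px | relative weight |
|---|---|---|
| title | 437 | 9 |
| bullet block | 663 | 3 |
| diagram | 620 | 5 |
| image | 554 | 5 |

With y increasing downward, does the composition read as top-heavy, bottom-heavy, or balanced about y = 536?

balanced

Σw = 9 + 3 + 5 + 5 = 22.
y-moment: 9·437 + 3·663 + 5·620 + 5·554 = 11792; centroid 11792/22 ≈ 536.00.
536.00 = 536 exactly: balanced.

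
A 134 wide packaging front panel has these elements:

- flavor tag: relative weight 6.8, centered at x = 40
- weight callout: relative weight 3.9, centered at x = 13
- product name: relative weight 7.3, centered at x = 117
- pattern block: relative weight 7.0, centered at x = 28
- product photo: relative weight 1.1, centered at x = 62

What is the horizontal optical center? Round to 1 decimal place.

x ≈ 55.2

Σw = 6.8 + 3.9 + 7.3 + 7.0 + 1.1 = 26.1.
x-moment: 6.8·40 + 3.9·13 + 7.3·117 + 7.0·28 + 1.1·62 = 1441.0; centroid 1441.0/26.1 ≈ 55.21.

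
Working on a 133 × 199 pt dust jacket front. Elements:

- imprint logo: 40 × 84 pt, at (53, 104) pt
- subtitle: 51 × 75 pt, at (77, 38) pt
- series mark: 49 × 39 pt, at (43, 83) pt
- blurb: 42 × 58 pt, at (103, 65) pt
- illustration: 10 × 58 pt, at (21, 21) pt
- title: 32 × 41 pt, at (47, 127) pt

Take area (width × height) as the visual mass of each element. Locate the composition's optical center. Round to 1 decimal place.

Areas → weights: imprint logo 40·84 = 3360, subtitle 51·75 = 3825, series mark 49·39 = 1911, blurb 42·58 = 2436, illustration 10·58 = 580, title 32·41 = 1312; Σw = 13424.
x: (3360·53 + 3825·77 + 1911·43 + 2436·103 + 580·21 + 1312·47) / 13424 = 879530 / 13424 ≈ 65.52
y: (3360·104 + 3825·38 + 1911·83 + 2436·65 + 580·21 + 1312·127) / 13424 = 990547 / 13424 ≈ 73.79

(65.5, 73.8)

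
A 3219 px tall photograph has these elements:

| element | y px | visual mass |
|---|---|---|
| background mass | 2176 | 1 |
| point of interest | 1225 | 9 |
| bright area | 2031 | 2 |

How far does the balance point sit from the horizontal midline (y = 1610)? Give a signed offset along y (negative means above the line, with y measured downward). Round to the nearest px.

≈ -171 px

Σw = 1 + 9 + 2 = 12.
y-moment: 1·2176 + 9·1225 + 2·2031 = 17263; centroid 17263/12 ≈ 1438.58.
Difference: 1438.58 − 1610 ≈ -171.42.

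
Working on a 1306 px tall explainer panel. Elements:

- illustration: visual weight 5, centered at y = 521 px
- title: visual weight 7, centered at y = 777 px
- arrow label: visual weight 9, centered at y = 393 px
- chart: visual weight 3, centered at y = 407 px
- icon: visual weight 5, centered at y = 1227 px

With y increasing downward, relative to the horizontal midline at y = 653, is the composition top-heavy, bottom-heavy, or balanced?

balanced

Σw = 5 + 7 + 9 + 3 + 5 = 29.
Σw·y = 5·521 + 7·777 + 9·393 + 3·407 + 5·1227 = 18937, so ȳ = 18937/29 ≈ 653.00.
The centroid 653.00 matches the midline at 653, so the layout is balanced.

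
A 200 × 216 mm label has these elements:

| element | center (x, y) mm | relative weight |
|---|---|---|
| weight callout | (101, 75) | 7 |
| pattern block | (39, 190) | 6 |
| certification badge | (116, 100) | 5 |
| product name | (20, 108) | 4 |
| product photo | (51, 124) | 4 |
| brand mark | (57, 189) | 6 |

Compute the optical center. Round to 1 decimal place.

(67.1, 132.1)

Weights sum to 7 + 6 + 5 + 4 + 4 + 6 = 32.
x: (7·101 + 6·39 + 5·116 + 4·20 + 4·51 + 6·57) / 32 = 2147 / 32 ≈ 67.09
y: (7·75 + 6·190 + 5·100 + 4·108 + 4·124 + 6·189) / 32 = 4227 / 32 ≈ 132.09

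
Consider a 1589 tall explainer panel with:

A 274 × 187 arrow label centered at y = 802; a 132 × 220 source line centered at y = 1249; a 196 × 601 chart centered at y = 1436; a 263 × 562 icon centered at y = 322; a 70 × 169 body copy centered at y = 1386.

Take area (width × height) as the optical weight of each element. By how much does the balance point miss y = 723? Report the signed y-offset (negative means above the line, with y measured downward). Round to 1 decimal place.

Taking area as weight: arrow label 274·187 = 51238, source line 132·220 = 29040, chart 196·601 = 117796, icon 263·562 = 147806, body copy 70·169 = 11830. Sum 357710.
y: (51238·802 + 29040·1249 + 117796·1436 + 147806·322 + 11830·1386) / 357710 = 310508804 / 357710 ≈ 868.05
Offset from y = 723: 868.05 − 723 ≈ 145.05.

≈ 145.0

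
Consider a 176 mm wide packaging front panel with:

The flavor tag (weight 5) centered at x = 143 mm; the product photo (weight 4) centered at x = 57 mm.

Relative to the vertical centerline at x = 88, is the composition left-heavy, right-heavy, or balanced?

right-heavy

Weights sum to 5 + 4 = 9.
Σw·x = 5·143 + 4·57 = 943, so x̄ = 943/9 ≈ 104.78.
Since 104.8 is right of 88, the composition reads right-heavy.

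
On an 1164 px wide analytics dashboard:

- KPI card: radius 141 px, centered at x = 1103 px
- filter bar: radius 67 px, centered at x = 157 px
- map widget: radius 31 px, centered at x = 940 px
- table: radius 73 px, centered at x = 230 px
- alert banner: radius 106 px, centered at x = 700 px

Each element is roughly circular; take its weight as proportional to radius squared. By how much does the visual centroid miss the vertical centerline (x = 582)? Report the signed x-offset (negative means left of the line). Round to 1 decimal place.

r² weights: KPI card 141² = 19881, filter bar 67² = 4489, map widget 31² = 961, table 73² = 5329, alert banner 106² = 11236. Total = 41896.
Σw·x = 19881·1103 + 4489·157 + 961·940 + 5329·230 + 11236·700 = 32627726, so x̄ = 32627726/41896 ≈ 778.78.
Against x = 582, that's 778.78 − 582 = 196.78.

≈ 196.8 px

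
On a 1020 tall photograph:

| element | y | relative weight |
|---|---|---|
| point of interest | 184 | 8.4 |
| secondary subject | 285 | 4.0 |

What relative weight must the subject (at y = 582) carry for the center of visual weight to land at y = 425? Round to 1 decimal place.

Existing Σw = 12.4 (8.4 + 4.0); existing moment 8.4·184 + 4.0·285 = 2685.6.
Balance at y = 425 requires (2685.6 + w·582) / (12.4 + w) = 425.
So w = (425·12.4 − 2685.6)/(582 − 425) = 2584.4/157 ≈ 16.46.

w ≈ 16.5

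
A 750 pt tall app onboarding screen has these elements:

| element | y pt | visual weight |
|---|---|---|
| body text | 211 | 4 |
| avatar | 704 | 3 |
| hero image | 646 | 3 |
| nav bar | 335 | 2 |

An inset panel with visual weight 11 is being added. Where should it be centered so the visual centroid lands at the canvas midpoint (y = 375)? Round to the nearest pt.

New total weight: (4 + 3 + 3 + 2) + 11 = 23.
Along y: (5564 + 11·y) / 23 = 375 (existing moment 4·211 + 3·704 + 3·646 + 2·335 = 5564) ⇒ y = (8625 − 5564) / 11 ≈ 278.27.

y ≈ 278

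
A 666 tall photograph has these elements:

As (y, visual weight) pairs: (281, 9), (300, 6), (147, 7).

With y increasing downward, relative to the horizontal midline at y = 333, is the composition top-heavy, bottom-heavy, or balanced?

Total weight = 9 + 6 + 7 = 22.
Σw·y = 9·281 + 6·300 + 7·147 = 5358, so ȳ = 5358/22 ≈ 243.55.
Since 243.5 is above (smaller y than) 333, the composition reads top-heavy.

top-heavy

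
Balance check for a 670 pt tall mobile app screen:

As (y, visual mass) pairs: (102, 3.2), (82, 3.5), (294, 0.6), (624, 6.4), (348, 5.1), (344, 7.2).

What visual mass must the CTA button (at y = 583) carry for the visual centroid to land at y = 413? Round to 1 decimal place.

w ≈ 10.0

Fixed elements: Σw = 3.2 + 3.5 + 0.6 + 6.4 + 5.1 + 7.2 = 26.0, Σw·y = 3.2·102 + 3.5·82 + 0.6·294 + 6.4·624 + 5.1·348 + 7.2·344 = 9035.0.
Balance at y = 413 requires (9035.0 + w·583) / (26.0 + w) = 413.
Solving: w = (413·26.0 − 9035.0) / (583 − 413) = 1703.0 / 170 ≈ 10.02.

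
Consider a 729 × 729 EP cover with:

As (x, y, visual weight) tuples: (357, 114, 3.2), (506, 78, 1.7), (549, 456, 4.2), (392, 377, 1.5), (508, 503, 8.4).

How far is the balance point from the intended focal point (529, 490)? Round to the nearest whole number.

≈ 120

Weights sum to 3.2 + 1.7 + 4.2 + 1.5 + 8.4 = 19.0.
Σw·x = 3.2·357 + 1.7·506 + 4.2·549 + 1.5·392 + 8.4·508 = 9163.6, so x̄ = 9163.6/19.0 ≈ 482.29.
Σw·y = 3.2·114 + 1.7·78 + 4.2·456 + 1.5·377 + 8.4·503 = 7203.3, so ȳ = 7203.3/19.0 ≈ 379.12.
Relative to (529, 490): Δ = (-46.71, -110.88); |Δ| = √(-46.71² + -110.88²) ≈ 120.31.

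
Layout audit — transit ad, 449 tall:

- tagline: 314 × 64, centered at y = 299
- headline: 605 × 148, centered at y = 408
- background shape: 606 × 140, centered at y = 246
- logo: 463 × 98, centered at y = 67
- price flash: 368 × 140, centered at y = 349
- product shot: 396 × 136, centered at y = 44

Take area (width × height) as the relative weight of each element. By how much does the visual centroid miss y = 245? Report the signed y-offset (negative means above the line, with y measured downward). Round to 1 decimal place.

≈ 6.4

Areas: tagline 314·64 = 20096, headline 605·148 = 89540, background shape 606·140 = 84840, logo 463·98 = 45374, price flash 368·140 = 51520, product shot 396·136 = 53856. Total weight = 345226.
y: (20096·299 + 89540·408 + 84840·246 + 45374·67 + 51520·349 + 53856·44) / 345226 = 86801866 / 345226 ≈ 251.43
Offset from y = 245: 251.43 − 245 ≈ 6.43.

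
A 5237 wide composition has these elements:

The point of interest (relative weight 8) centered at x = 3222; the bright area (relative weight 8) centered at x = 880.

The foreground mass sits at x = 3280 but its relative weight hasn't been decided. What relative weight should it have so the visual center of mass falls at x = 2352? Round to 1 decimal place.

w ≈ 5.2

Fixed elements: Σw = 8 + 8 = 16, Σw·x = 8·3222 + 8·880 = 32816.
Balance at x = 2352 requires (32816 + w·3280) / (16 + w) = 2352.
So w = (2352·16 − 32816)/(3280 − 2352) = 4816/928 ≈ 5.19.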